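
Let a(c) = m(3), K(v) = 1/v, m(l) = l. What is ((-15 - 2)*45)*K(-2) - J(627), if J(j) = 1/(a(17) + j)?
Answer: 120487/315 ≈ 382.50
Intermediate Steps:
K(v) = 1/v
a(c) = 3
J(j) = 1/(3 + j)
((-15 - 2)*45)*K(-2) - J(627) = ((-15 - 2)*45)/(-2) - 1/(3 + 627) = -17*45*(-1/2) - 1/630 = -765*(-1/2) - 1*1/630 = 765/2 - 1/630 = 120487/315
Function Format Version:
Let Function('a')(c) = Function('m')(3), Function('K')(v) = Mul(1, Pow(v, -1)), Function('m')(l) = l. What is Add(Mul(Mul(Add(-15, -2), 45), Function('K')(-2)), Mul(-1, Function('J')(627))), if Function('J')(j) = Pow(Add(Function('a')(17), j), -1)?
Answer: Rational(120487, 315) ≈ 382.50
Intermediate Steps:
Function('K')(v) = Pow(v, -1)
Function('a')(c) = 3
Function('J')(j) = Pow(Add(3, j), -1)
Add(Mul(Mul(Add(-15, -2), 45), Function('K')(-2)), Mul(-1, Function('J')(627))) = Add(Mul(Mul(Add(-15, -2), 45), Pow(-2, -1)), Mul(-1, Pow(Add(3, 627), -1))) = Add(Mul(Mul(-17, 45), Rational(-1, 2)), Mul(-1, Pow(630, -1))) = Add(Mul(-765, Rational(-1, 2)), Mul(-1, Rational(1, 630))) = Add(Rational(765, 2), Rational(-1, 630)) = Rational(120487, 315)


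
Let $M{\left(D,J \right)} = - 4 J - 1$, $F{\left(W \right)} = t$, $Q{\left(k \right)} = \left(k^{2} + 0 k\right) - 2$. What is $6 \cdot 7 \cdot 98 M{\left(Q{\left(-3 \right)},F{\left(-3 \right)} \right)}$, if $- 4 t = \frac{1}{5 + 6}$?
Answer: $- \frac{41160}{11} \approx -3741.8$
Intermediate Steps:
$Q{\left(k \right)} = -2 + k^{2}$ ($Q{\left(k \right)} = \left(k^{2} + 0\right) - 2 = k^{2} - 2 = -2 + k^{2}$)
$t = - \frac{1}{44}$ ($t = - \frac{1}{4 \left(5 + 6\right)} = - \frac{1}{4 \cdot 11} = \left(- \frac{1}{4}\right) \frac{1}{11} = - \frac{1}{44} \approx -0.022727$)
$F{\left(W \right)} = - \frac{1}{44}$
$M{\left(D,J \right)} = -1 - 4 J$
$6 \cdot 7 \cdot 98 M{\left(Q{\left(-3 \right)},F{\left(-3 \right)} \right)} = 6 \cdot 7 \cdot 98 \left(-1 - - \frac{1}{11}\right) = 42 \cdot 98 \left(-1 + \frac{1}{11}\right) = 4116 \left(- \frac{10}{11}\right) = - \frac{41160}{11}$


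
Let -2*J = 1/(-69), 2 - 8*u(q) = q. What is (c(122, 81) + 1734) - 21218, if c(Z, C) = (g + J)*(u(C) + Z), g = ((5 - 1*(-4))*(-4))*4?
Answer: -570067/16 ≈ -35629.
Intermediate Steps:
u(q) = ¼ - q/8
J = 1/138 (J = -½/(-69) = -½*(-1/69) = 1/138 ≈ 0.0072464)
g = -144 (g = ((5 + 4)*(-4))*4 = (9*(-4))*4 = -36*4 = -144)
c(Z, C) = -19871/552 - 19871*Z/138 + 19871*C/1104 (c(Z, C) = (-144 + 1/138)*((¼ - C/8) + Z) = -19871*(¼ + Z - C/8)/138 = -19871/552 - 19871*Z/138 + 19871*C/1104)
(c(122, 81) + 1734) - 21218 = ((-19871/552 - 19871/138*122 + (19871/1104)*81) + 1734) - 21218 = ((-19871/552 - 1212131/69 + 536517/368) + 1734) - 21218 = (-258323/16 + 1734) - 21218 = -230579/16 - 21218 = -570067/16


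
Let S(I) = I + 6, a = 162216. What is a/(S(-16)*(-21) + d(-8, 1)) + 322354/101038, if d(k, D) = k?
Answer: 4113773929/5102419 ≈ 806.24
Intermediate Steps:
S(I) = 6 + I
a/(S(-16)*(-21) + d(-8, 1)) + 322354/101038 = 162216/((6 - 16)*(-21) - 8) + 322354/101038 = 162216/(-10*(-21) - 8) + 322354*(1/101038) = 162216/(210 - 8) + 161177/50519 = 162216/202 + 161177/50519 = 162216*(1/202) + 161177/50519 = 81108/101 + 161177/50519 = 4113773929/5102419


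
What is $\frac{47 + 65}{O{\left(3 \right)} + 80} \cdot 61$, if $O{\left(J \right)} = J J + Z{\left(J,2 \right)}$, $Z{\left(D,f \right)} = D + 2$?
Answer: $\frac{3416}{47} \approx 72.681$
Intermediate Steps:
$Z{\left(D,f \right)} = 2 + D$
$O{\left(J \right)} = 2 + J + J^{2}$ ($O{\left(J \right)} = J J + \left(2 + J\right) = J^{2} + \left(2 + J\right) = 2 + J + J^{2}$)
$\frac{47 + 65}{O{\left(3 \right)} + 80} \cdot 61 = \frac{47 + 65}{\left(2 + 3 + 3^{2}\right) + 80} \cdot 61 = \frac{112}{\left(2 + 3 + 9\right) + 80} \cdot 61 = \frac{112}{14 + 80} \cdot 61 = \frac{112}{94} \cdot 61 = 112 \cdot \frac{1}{94} \cdot 61 = \frac{56}{47} \cdot 61 = \frac{3416}{47}$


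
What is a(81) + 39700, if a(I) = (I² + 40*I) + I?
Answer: 49582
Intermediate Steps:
a(I) = I² + 41*I
a(81) + 39700 = 81*(41 + 81) + 39700 = 81*122 + 39700 = 9882 + 39700 = 49582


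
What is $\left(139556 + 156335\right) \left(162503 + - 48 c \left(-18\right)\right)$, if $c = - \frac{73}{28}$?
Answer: $\frac{331916616923}{7} \approx 4.7417 \cdot 10^{10}$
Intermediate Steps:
$c = - \frac{73}{28}$ ($c = \left(-73\right) \frac{1}{28} = - \frac{73}{28} \approx -2.6071$)
$\left(139556 + 156335\right) \left(162503 + - 48 c \left(-18\right)\right) = \left(139556 + 156335\right) \left(162503 + \left(-48\right) \left(- \frac{73}{28}\right) \left(-18\right)\right) = 295891 \left(162503 + \frac{876}{7} \left(-18\right)\right) = 295891 \left(162503 - \frac{15768}{7}\right) = 295891 \cdot \frac{1121753}{7} = \frac{331916616923}{7}$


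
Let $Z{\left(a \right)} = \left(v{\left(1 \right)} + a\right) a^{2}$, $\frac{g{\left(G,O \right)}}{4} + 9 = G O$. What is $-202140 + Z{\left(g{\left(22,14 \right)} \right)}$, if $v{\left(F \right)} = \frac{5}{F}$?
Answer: $1717727476$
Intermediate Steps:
$g{\left(G,O \right)} = -36 + 4 G O$
$Z{\left(a \right)} = a^{2} \left(5 + a\right)$ ($Z{\left(a \right)} = \left(\frac{5}{1} + a\right) a^{2} = \left(5 \cdot 1 + a\right) a^{2} = \left(5 + a\right) a^{2} = a^{2} \left(5 + a\right)$)
$-202140 + Z{\left(g{\left(22,14 \right)} \right)} = -202140 + \left(-36 + 4 \cdot 22 \cdot 14\right)^{2} \left(5 - \left(36 - 1232\right)\right) = -202140 + \left(-36 + 1232\right)^{2} \left(5 + \left(-36 + 1232\right)\right) = -202140 + 1196^{2} \left(5 + 1196\right) = -202140 + 1430416 \cdot 1201 = -202140 + 1717929616 = 1717727476$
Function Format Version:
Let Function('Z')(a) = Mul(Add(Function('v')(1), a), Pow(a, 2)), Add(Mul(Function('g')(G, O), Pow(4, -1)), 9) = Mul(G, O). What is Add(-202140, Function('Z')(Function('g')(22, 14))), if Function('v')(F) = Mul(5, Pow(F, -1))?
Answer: 1717727476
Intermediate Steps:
Function('g')(G, O) = Add(-36, Mul(4, G, O)) (Function('g')(G, O) = Add(-36, Mul(4, Mul(G, O))) = Add(-36, Mul(4, G, O)))
Function('Z')(a) = Mul(Pow(a, 2), Add(5, a)) (Function('Z')(a) = Mul(Add(Mul(5, Pow(1, -1)), a), Pow(a, 2)) = Mul(Add(Mul(5, 1), a), Pow(a, 2)) = Mul(Add(5, a), Pow(a, 2)) = Mul(Pow(a, 2), Add(5, a)))
Add(-202140, Function('Z')(Function('g')(22, 14))) = Add(-202140, Mul(Pow(Add(-36, Mul(4, 22, 14)), 2), Add(5, Add(-36, Mul(4, 22, 14))))) = Add(-202140, Mul(Pow(Add(-36, 1232), 2), Add(5, Add(-36, 1232)))) = Add(-202140, Mul(Pow(1196, 2), Add(5, 1196))) = Add(-202140, Mul(1430416, 1201)) = Add(-202140, 1717929616) = 1717727476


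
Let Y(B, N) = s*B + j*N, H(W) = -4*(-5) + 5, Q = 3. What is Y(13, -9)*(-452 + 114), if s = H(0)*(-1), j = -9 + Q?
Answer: 91598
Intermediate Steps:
j = -6 (j = -9 + 3 = -6)
H(W) = 25 (H(W) = 20 + 5 = 25)
s = -25 (s = 25*(-1) = -25)
Y(B, N) = -25*B - 6*N
Y(13, -9)*(-452 + 114) = (-25*13 - 6*(-9))*(-452 + 114) = (-325 + 54)*(-338) = -271*(-338) = 91598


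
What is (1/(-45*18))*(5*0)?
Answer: 0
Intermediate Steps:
(1/(-45*18))*(5*0) = -1/45*1/18*0 = -1/810*0 = 0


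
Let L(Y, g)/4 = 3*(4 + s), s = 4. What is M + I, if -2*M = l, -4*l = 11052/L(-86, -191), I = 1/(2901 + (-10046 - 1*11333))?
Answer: 8509087/591296 ≈ 14.391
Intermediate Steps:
L(Y, g) = 96 (L(Y, g) = 4*(3*(4 + 4)) = 4*(3*8) = 4*24 = 96)
I = -1/18478 (I = 1/(2901 + (-10046 - 11333)) = 1/(2901 - 21379) = 1/(-18478) = -1/18478 ≈ -5.4118e-5)
l = -921/32 (l = -2763/96 = -1/4*921/8 = -921/32 ≈ -28.781)
M = 921/64 (M = -1/2*(-921/32) = 921/64 ≈ 14.391)
M + I = 921/64 - 1/18478 = 8509087/591296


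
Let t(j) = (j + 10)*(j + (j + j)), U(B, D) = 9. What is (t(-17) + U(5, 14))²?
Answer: 133956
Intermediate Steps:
t(j) = 3*j*(10 + j) (t(j) = (10 + j)*(j + 2*j) = (10 + j)*(3*j) = 3*j*(10 + j))
(t(-17) + U(5, 14))² = (3*(-17)*(10 - 17) + 9)² = (3*(-17)*(-7) + 9)² = (357 + 9)² = 366² = 133956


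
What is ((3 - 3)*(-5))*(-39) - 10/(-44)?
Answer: 5/22 ≈ 0.22727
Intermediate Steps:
((3 - 3)*(-5))*(-39) - 10/(-44) = (0*(-5))*(-39) - 10*(-1/44) = 0*(-39) + 5/22 = 0 + 5/22 = 5/22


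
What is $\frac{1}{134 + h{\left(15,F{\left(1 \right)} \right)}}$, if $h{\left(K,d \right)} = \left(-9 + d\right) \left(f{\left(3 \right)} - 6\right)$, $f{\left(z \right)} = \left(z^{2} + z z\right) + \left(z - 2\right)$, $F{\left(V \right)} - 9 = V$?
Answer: $\frac{1}{147} \approx 0.0068027$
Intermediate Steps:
$F{\left(V \right)} = 9 + V$
$f{\left(z \right)} = -2 + z + 2 z^{2}$ ($f{\left(z \right)} = \left(z^{2} + z^{2}\right) + \left(-2 + z\right) = 2 z^{2} + \left(-2 + z\right) = -2 + z + 2 z^{2}$)
$h{\left(K,d \right)} = -117 + 13 d$ ($h{\left(K,d \right)} = \left(-9 + d\right) \left(\left(-2 + 3 + 2 \cdot 3^{2}\right) - 6\right) = \left(-9 + d\right) \left(\left(-2 + 3 + 2 \cdot 9\right) - 6\right) = \left(-9 + d\right) \left(\left(-2 + 3 + 18\right) - 6\right) = \left(-9 + d\right) \left(19 - 6\right) = \left(-9 + d\right) 13 = -117 + 13 d$)
$\frac{1}{134 + h{\left(15,F{\left(1 \right)} \right)}} = \frac{1}{134 - \left(117 - 13 \left(9 + 1\right)\right)} = \frac{1}{134 + \left(-117 + 13 \cdot 10\right)} = \frac{1}{134 + \left(-117 + 130\right)} = \frac{1}{134 + 13} = \frac{1}{147}$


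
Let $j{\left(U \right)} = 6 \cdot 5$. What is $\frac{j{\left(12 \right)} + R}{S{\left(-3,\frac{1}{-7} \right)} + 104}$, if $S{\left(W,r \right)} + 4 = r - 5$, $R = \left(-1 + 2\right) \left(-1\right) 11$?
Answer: $\frac{133}{664} \approx 0.2003$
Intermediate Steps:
$R = -11$ ($R = 1 \left(-1\right) 11 = \left(-1\right) 11 = -11$)
$S{\left(W,r \right)} = -9 + r$ ($S{\left(W,r \right)} = -4 + \left(r - 5\right) = -4 + \left(-5 + r\right) = -9 + r$)
$j{\left(U \right)} = 30$
$\frac{j{\left(12 \right)} + R}{S{\left(-3,\frac{1}{-7} \right)} + 104} = \frac{30 - 11}{\left(-9 + \frac{1}{-7}\right) + 104} = \frac{1}{\left(-9 - \frac{1}{7}\right) + 104} \cdot 19 = \frac{1}{- \frac{64}{7} + 104} \cdot 19 = \frac{1}{\frac{664}{7}} \cdot 19 = \frac{7}{664} \cdot 19 = \frac{133}{664}$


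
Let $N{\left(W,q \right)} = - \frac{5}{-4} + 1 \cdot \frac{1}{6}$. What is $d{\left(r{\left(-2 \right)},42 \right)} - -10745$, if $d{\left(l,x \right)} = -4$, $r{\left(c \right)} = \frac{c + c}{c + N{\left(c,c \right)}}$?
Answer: $10741$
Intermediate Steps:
$N{\left(W,q \right)} = \frac{17}{12}$ ($N{\left(W,q \right)} = \left(-5\right) \left(- \frac{1}{4}\right) + 1 \cdot \frac{1}{6} = \frac{5}{4} + \frac{1}{6} = \frac{17}{12}$)
$r{\left(c \right)} = \frac{2 c}{\frac{17}{12} + c}$ ($r{\left(c \right)} = \frac{c + c}{c + \frac{17}{12}} = \frac{2 c}{\frac{17}{12} + c}$)
$d{\left(r{\left(-2 \right)},42 \right)} - -10745 = -4 - -10745 = -4 + 10745 = 10741$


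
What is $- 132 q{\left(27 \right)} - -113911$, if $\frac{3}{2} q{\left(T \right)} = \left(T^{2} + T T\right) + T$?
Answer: $-16769$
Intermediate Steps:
$q{\left(T \right)} = \frac{2 T}{3} + \frac{4 T^{2}}{3}$ ($q{\left(T \right)} = \frac{2 \left(\left(T^{2} + T T\right) + T\right)}{3} = \frac{2 \left(\left(T^{2} + T^{2}\right) + T\right)}{3} = \frac{2 \left(2 T^{2} + T\right)}{3} = \frac{2 \left(T + 2 T^{2}\right)}{3} = \frac{2 T}{3} + \frac{4 T^{2}}{3}$)
$- 132 q{\left(27 \right)} - -113911 = - 132 \cdot \frac{2}{3} \cdot 27 \left(1 + 2 \cdot 27\right) - -113911 = - 132 \cdot \frac{2}{3} \cdot 27 \left(1 + 54\right) + 113911 = - 132 \cdot \frac{2}{3} \cdot 27 \cdot 55 + 113911 = \left(-132\right) 990 + 113911 = -130680 + 113911 = -16769$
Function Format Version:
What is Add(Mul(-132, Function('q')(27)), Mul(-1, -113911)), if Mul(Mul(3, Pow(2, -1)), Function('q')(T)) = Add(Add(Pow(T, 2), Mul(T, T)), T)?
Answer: -16769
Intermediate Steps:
Function('q')(T) = Add(Mul(Rational(2, 3), T), Mul(Rational(4, 3), Pow(T, 2))) (Function('q')(T) = Mul(Rational(2, 3), Add(Add(Pow(T, 2), Mul(T, T)), T)) = Mul(Rational(2, 3), Add(Add(Pow(T, 2), Pow(T, 2)), T)) = Mul(Rational(2, 3), Add(Mul(2, Pow(T, 2)), T)) = Mul(Rational(2, 3), Add(T, Mul(2, Pow(T, 2)))) = Add(Mul(Rational(2, 3), T), Mul(Rational(4, 3), Pow(T, 2))))
Add(Mul(-132, Function('q')(27)), Mul(-1, -113911)) = Add(Mul(-132, Mul(Rational(2, 3), 27, Add(1, Mul(2, 27)))), Mul(-1, -113911)) = Add(Mul(-132, Mul(Rational(2, 3), 27, Add(1, 54))), 113911) = Add(Mul(-132, Mul(Rational(2, 3), 27, 55)), 113911) = Add(Mul(-132, 990), 113911) = Add(-130680, 113911) = -16769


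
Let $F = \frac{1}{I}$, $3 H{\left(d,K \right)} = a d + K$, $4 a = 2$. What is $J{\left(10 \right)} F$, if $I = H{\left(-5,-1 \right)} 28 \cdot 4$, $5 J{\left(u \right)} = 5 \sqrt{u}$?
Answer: $- \frac{3 \sqrt{10}}{392} \approx -0.024201$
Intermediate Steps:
$a = \frac{1}{2}$ ($a = \frac{1}{4} \cdot 2 = \frac{1}{2} \approx 0.5$)
$H{\left(d,K \right)} = \frac{K}{3} + \frac{d}{6}$ ($H{\left(d,K \right)} = \frac{\frac{d}{2} + K}{3} = \frac{K + \frac{d}{2}}{3} = \frac{K}{3} + \frac{d}{6}$)
$J{\left(u \right)} = \sqrt{u}$ ($J{\left(u \right)} = \frac{5 \sqrt{u}}{5} = \sqrt{u}$)
$I = - \frac{392}{3}$ ($I = \left(\frac{1}{3} \left(-1\right) + \frac{1}{6} \left(-5\right)\right) 28 \cdot 4 = \left(- \frac{1}{3} - \frac{5}{6}\right) 28 \cdot 4 = \left(- \frac{7}{6}\right) 28 \cdot 4 = \left(- \frac{98}{3}\right) 4 = - \frac{392}{3} \approx -130.67$)
$F = - \frac{3}{392}$ ($F = \frac{1}{- \frac{392}{3}} = - \frac{3}{392} \approx -0.0076531$)
$J{\left(10 \right)} F = \sqrt{10} \left(- \frac{3}{392}\right) = - \frac{3 \sqrt{10}}{392}$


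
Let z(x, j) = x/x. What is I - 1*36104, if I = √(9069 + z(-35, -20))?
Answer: -36104 + √9070 ≈ -36009.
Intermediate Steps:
z(x, j) = 1
I = √9070 (I = √(9069 + 1) = √9070 ≈ 95.237)
I - 1*36104 = √9070 - 1*36104 = √9070 - 36104 = -36104 + √9070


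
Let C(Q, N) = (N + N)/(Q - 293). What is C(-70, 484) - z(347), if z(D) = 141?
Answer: -431/3 ≈ -143.67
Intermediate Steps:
C(Q, N) = 2*N/(-293 + Q) (C(Q, N) = (2*N)/(-293 + Q) = 2*N/(-293 + Q))
C(-70, 484) - z(347) = 2*484/(-293 - 70) - 1*141 = 2*484/(-363) - 141 = 2*484*(-1/363) - 141 = -8/3 - 141 = -431/3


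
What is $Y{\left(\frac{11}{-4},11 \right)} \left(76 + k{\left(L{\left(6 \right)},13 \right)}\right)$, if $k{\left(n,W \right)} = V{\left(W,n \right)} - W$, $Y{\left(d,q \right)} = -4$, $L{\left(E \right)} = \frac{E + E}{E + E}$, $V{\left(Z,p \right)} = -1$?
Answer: $-248$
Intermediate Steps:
$L{\left(E \right)} = 1$ ($L{\left(E \right)} = \frac{2 E}{2 E} = 2 E \frac{1}{2 E} = 1$)
$k{\left(n,W \right)} = -1 - W$
$Y{\left(\frac{11}{-4},11 \right)} \left(76 + k{\left(L{\left(6 \right)},13 \right)}\right) = - 4 \left(76 - 14\right) = \left(-4\right) 62 = -248$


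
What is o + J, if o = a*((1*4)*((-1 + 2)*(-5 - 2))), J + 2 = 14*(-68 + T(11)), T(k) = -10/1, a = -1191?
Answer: 32254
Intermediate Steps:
T(k) = -10 (T(k) = -10*1 = -10)
J = -1094 (J = -2 + 14*(-68 - 10) = -2 + 14*(-78) = -2 - 1092 = -1094)
o = 33348 (o = -1191*1*4*(-1 + 2)*(-5 - 2) = -4764*1*(-7) = -4764*(-7) = -1191*(-28) = 33348)
o + J = 33348 - 1094 = 32254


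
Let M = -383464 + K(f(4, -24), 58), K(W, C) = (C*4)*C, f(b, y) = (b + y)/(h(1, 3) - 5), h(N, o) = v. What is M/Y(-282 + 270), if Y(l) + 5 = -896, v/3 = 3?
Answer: 370008/901 ≈ 410.66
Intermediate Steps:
v = 9 (v = 3*3 = 9)
Y(l) = -901 (Y(l) = -5 - 896 = -901)
h(N, o) = 9
f(b, y) = b/4 + y/4 (f(b, y) = (b + y)/(9 - 5) = (b + y)/4 = (b + y)*(¼) = b/4 + y/4)
K(W, C) = 4*C² (K(W, C) = (4*C)*C = 4*C²)
M = -370008 (M = -383464 + 4*58² = -383464 + 4*3364 = -383464 + 13456 = -370008)
M/Y(-282 + 270) = -370008/(-901) = -370008*(-1/901) = 370008/901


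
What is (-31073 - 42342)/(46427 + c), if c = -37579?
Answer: -73415/8848 ≈ -8.2973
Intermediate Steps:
(-31073 - 42342)/(46427 + c) = (-31073 - 42342)/(46427 - 37579) = -73415/8848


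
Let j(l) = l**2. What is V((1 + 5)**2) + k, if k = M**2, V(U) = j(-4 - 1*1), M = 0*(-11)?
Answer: 25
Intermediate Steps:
M = 0
V(U) = 25 (V(U) = (-4 - 1*1)**2 = (-4 - 1)**2 = (-5)**2 = 25)
k = 0 (k = 0**2 = 0)
V((1 + 5)**2) + k = 25 + 0 = 25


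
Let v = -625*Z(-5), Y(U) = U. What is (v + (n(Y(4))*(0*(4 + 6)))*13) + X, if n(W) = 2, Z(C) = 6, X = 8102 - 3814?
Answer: 538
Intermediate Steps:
X = 4288
v = -3750 (v = -625*6 = -3750)
(v + (n(Y(4))*(0*(4 + 6)))*13) + X = (-3750 + (2*(0*(4 + 6)))*13) + 4288 = (-3750 + (2*(0*10))*13) + 4288 = (-3750 + (2*0)*13) + 4288 = (-3750 + 0*13) + 4288 = (-3750 + 0) + 4288 = -3750 + 4288 = 538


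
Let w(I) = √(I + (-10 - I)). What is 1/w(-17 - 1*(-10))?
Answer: -I*√10/10 ≈ -0.31623*I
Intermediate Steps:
w(I) = I*√10 (w(I) = √(-10) = I*√10)
1/w(-17 - 1*(-10)) = 1/(I*√10) = -I*√10/10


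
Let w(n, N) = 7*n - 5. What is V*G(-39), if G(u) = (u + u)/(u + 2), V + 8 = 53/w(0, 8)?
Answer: -7254/185 ≈ -39.211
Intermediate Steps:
w(n, N) = -5 + 7*n
V = -93/5 (V = -8 + 53/(-5 + 7*0) = -8 + 53/(-5 + 0) = -8 + 53/(-5) = -8 + 53*(-⅕) = -8 - 53/5 = -93/5 ≈ -18.600)
G(u) = 2*u/(2 + u) (G(u) = (2*u)/(2 + u) = 2*u/(2 + u))
V*G(-39) = -186*(-39)/(5*(2 - 39)) = -186*(-39)/(5*(-37)) = -186*(-39)*(-1)/(5*37) = -93/5*78/37 = -7254/185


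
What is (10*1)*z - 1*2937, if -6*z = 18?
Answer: -2967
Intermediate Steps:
z = -3 (z = -1/6*18 = -3)
(10*1)*z - 1*2937 = (10*1)*(-3) - 1*2937 = 10*(-3) - 2937 = -30 - 2937 = -2967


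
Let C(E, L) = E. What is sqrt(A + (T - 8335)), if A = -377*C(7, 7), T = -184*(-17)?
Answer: I*sqrt(7846) ≈ 88.578*I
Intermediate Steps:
T = 3128
A = -2639 (A = -377*7 = -2639)
sqrt(A + (T - 8335)) = sqrt(-2639 + (3128 - 8335)) = sqrt(-2639 - 5207) = sqrt(-7846) = I*sqrt(7846)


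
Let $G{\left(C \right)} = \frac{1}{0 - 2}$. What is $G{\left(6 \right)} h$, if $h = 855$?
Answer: $- \frac{855}{2} \approx -427.5$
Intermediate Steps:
$G{\left(C \right)} = - \frac{1}{2}$ ($G{\left(C \right)} = \frac{1}{-2} = - \frac{1}{2}$)
$G{\left(6 \right)} h = \left(- \frac{1}{2}\right) 855 = - \frac{855}{2}$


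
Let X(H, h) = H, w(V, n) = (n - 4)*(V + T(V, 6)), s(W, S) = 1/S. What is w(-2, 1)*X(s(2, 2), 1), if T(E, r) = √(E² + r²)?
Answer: 3 - 3*√10 ≈ -6.4868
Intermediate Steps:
w(V, n) = (-4 + n)*(V + √(36 + V²)) (w(V, n) = (n - 4)*(V + √(V² + 6²)) = (-4 + n)*(V + √(V² + 36)) = (-4 + n)*(V + √(36 + V²)))
w(-2, 1)*X(s(2, 2), 1) = (-4*(-2) - 4*√(36 + (-2)²) - 2*1 + 1*√(36 + (-2)²))/2 = (8 - 4*√(36 + 4) - 2 + 1*√(36 + 4))*(½) = (8 - 8*√10 - 2 + 1*√40)*(½) = (8 - 8*√10 - 2 + 1*(2*√10))*(½) = (8 - 8*√10 - 2 + 2*√10)*(½) = (6 - 6*√10)*(½) = 3 - 3*√10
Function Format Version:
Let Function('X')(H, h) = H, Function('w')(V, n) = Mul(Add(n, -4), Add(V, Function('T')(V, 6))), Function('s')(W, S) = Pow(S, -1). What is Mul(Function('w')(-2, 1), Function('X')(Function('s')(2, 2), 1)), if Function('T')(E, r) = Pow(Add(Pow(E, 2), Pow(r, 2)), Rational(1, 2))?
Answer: Add(3, Mul(-3, Pow(10, Rational(1, 2)))) ≈ -6.4868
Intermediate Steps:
Function('w')(V, n) = Mul(Add(-4, n), Add(V, Pow(Add(36, Pow(V, 2)), Rational(1, 2)))) (Function('w')(V, n) = Mul(Add(n, -4), Add(V, Pow(Add(Pow(V, 2), Pow(6, 2)), Rational(1, 2)))) = Mul(Add(-4, n), Add(V, Pow(Add(Pow(V, 2), 36), Rational(1, 2)))) = Mul(Add(-4, n), Add(V, Pow(Add(36, Pow(V, 2)), Rational(1, 2)))))
Mul(Function('w')(-2, 1), Function('X')(Function('s')(2, 2), 1)) = Mul(Add(Mul(-4, -2), Mul(-4, Pow(Add(36, Pow(-2, 2)), Rational(1, 2))), Mul(-2, 1), Mul(1, Pow(Add(36, Pow(-2, 2)), Rational(1, 2)))), Pow(2, -1)) = Mul(Add(8, Mul(-4, Pow(Add(36, 4), Rational(1, 2))), -2, Mul(1, Pow(Add(36, 4), Rational(1, 2)))), Rational(1, 2)) = Mul(Add(8, Mul(-4, Pow(40, Rational(1, 2))), -2, Mul(1, Pow(40, Rational(1, 2)))), Rational(1, 2)) = Mul(Add(8, Mul(-4, Mul(2, Pow(10, Rational(1, 2)))), -2, Mul(1, Mul(2, Pow(10, Rational(1, 2))))), Rational(1, 2)) = Mul(Add(8, Mul(-8, Pow(10, Rational(1, 2))), -2, Mul(2, Pow(10, Rational(1, 2)))), Rational(1, 2)) = Mul(Add(6, Mul(-6, Pow(10, Rational(1, 2)))), Rational(1, 2)) = Add(3, Mul(-3, Pow(10, Rational(1, 2))))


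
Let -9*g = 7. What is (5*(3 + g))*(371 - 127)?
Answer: 24400/9 ≈ 2711.1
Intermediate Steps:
g = -7/9 (g = -⅑*7 = -7/9 ≈ -0.77778)
(5*(3 + g))*(371 - 127) = (5*(3 - 7/9))*(371 - 127) = (5*(20/9))*244 = (100/9)*244 = 24400/9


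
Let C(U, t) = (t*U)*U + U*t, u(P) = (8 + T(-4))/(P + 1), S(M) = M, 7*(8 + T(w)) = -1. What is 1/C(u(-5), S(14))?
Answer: 56/29 ≈ 1.9310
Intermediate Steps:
T(w) = -57/7 (T(w) = -8 + (⅐)*(-1) = -8 - ⅐ = -57/7)
u(P) = -1/(7*(1 + P)) (u(P) = (8 - 57/7)/(P + 1) = -1/(7*(1 + P)))
C(U, t) = U*t + t*U² (C(U, t) = (U*t)*U + U*t = t*U² + U*t = U*t + t*U²)
1/C(u(-5), S(14)) = 1/(-1/(7 + 7*(-5))*14*(1 - 1/(7 + 7*(-5)))) = 1/(-1/(7 - 35)*14*(1 - 1/(7 - 35))) = 1/(-1/(-28)*14*(1 - 1/(-28))) = 1/(-1*(-1/28)*14*(1 - 1*(-1/28))) = 1/((1/28)*14*(1 + 1/28)) = 1/((1/28)*14*(29/28)) = 1/(29/56) = 56/29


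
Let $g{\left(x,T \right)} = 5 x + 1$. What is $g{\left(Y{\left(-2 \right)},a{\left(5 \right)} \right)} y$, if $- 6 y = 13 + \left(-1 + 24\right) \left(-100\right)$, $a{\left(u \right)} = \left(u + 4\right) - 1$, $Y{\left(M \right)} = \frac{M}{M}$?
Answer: $2287$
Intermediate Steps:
$Y{\left(M \right)} = 1$
$a{\left(u \right)} = 3 + u$ ($a{\left(u \right)} = \left(4 + u\right) - 1 = 3 + u$)
$g{\left(x,T \right)} = 1 + 5 x$
$y = \frac{2287}{6}$ ($y = - \frac{13 + \left(-1 + 24\right) \left(-100\right)}{6} = - \frac{13 + 23 \left(-100\right)}{6} = - \frac{13 - 2300}{6} = \left(- \frac{1}{6}\right) \left(-2287\right) = \frac{2287}{6} \approx 381.17$)
$g{\left(Y{\left(-2 \right)},a{\left(5 \right)} \right)} y = \left(1 + 5 \cdot 1\right) \frac{2287}{6} = \left(1 + 5\right) \frac{2287}{6} = 6 \cdot \frac{2287}{6} = 2287$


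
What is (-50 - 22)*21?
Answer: -1512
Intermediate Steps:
(-50 - 22)*21 = -72*21 = -1512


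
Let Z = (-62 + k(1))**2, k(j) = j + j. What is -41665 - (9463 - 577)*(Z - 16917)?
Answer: 118293197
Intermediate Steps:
k(j) = 2*j
Z = 3600 (Z = (-62 + 2*1)**2 = (-62 + 2)**2 = (-60)**2 = 3600)
-41665 - (9463 - 577)*(Z - 16917) = -41665 - (9463 - 577)*(3600 - 16917) = -41665 - 8886*(-13317) = -41665 - 1*(-118334862) = -41665 + 118334862 = 118293197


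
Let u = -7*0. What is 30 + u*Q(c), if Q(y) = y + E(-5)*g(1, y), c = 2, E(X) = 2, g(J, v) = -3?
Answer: 30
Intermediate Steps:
u = 0
Q(y) = -6 + y (Q(y) = y + 2*(-3) = y - 6 = -6 + y)
30 + u*Q(c) = 30 + 0*(-6 + 2) = 30 + 0*(-4) = 30 + 0 = 30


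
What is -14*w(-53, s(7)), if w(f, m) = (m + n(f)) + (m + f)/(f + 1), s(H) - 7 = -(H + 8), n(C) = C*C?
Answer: -1019991/26 ≈ -39230.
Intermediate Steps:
n(C) = C²
s(H) = -1 - H (s(H) = 7 - (H + 8) = 7 - (8 + H) = 7 + (-8 - H) = -1 - H)
w(f, m) = m + f² + (f + m)/(1 + f) (w(f, m) = (m + f²) + (m + f)/(f + 1) = (m + f²) + (f + m)/(1 + f) = m + f² + (f + m)/(1 + f))
-14*w(-53, s(7)) = -14*(-53 + (-53)² + (-53)³ + 2*(-1 - 1*7) - 53*(-1 - 1*7))/(1 - 53) = -14*(-53 + 2809 - 148877 + 2*(-1 - 7) - 53*(-1 - 7))/(-52) = -(-7)*(-53 + 2809 - 148877 + 2*(-8) - 53*(-8))/26 = -(-7)*(-53 + 2809 - 148877 - 16 + 424)/26 = -(-7)*(-145713)/26 = -14*145713/52 = -1019991/26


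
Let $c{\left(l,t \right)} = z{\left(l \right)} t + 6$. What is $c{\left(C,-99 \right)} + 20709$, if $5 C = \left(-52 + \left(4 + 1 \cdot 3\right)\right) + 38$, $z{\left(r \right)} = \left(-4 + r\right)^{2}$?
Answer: $\frac{445704}{25} \approx 17828.0$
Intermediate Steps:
$C = - \frac{7}{5}$ ($C = \frac{\left(-52 + \left(4 + 1 \cdot 3\right)\right) + 38}{5} = \frac{\left(-52 + \left(4 + 3\right)\right) + 38}{5} = \frac{\left(-52 + 7\right) + 38}{5} = \frac{-45 + 38}{5} = \frac{1}{5} \left(-7\right) = - \frac{7}{5} \approx -1.4$)
$c{\left(l,t \right)} = 6 + t \left(-4 + l\right)^{2}$ ($c{\left(l,t \right)} = \left(-4 + l\right)^{2} t + 6 = t \left(-4 + l\right)^{2} + 6 = 6 + t \left(-4 + l\right)^{2}$)
$c{\left(C,-99 \right)} + 20709 = \left(6 - 99 \left(-4 - \frac{7}{5}\right)^{2}\right) + 20709 = \left(6 - 99 \left(- \frac{27}{5}\right)^{2}\right) + 20709 = \left(6 - \frac{72171}{25}\right) + 20709 = - \frac{72021}{25} + 20709 = \frac{445704}{25}$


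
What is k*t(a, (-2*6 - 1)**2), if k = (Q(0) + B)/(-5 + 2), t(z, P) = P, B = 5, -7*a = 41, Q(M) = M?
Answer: -845/3 ≈ -281.67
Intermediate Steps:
a = -41/7 (a = -1/7*41 = -41/7 ≈ -5.8571)
k = -5/3 (k = (0 + 5)/(-5 + 2) = 5/(-3) = 5*(-1/3) = -5/3 ≈ -1.6667)
k*t(a, (-2*6 - 1)**2) = -5*(-2*6 - 1)**2/3 = -5*(-12 - 1)**2/3 = -5/3*(-13)**2 = -5/3*169 = -845/3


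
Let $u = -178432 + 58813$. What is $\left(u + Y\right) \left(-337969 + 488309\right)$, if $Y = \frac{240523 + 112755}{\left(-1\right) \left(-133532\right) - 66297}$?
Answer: $- \frac{241813777262716}{13447} \approx -1.7983 \cdot 10^{10}$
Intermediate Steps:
$u = -119619$
$Y = \frac{353278}{67235}$ ($Y = \frac{353278}{133532 - 66297} = \frac{353278}{67235} \approx 5.2544$)
$\left(u + Y\right) \left(-337969 + 488309\right) = \left(-119619 + \frac{353278}{67235}\right) \left(-337969 + 488309\right) = \left(- \frac{8042230187}{67235}\right) 150340 = - \frac{241813777262716}{13447}$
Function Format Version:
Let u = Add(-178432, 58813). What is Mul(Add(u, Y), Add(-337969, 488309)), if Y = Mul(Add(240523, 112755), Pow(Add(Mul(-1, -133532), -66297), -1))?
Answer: Rational(-241813777262716, 13447) ≈ -1.7983e+10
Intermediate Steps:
u = -119619
Y = Rational(353278, 67235) (Y = Mul(353278, Pow(Add(133532, -66297), -1)) = Mul(353278, Pow(67235, -1)) = Mul(353278, Rational(1, 67235)) = Rational(353278, 67235) ≈ 5.2544)
Mul(Add(u, Y), Add(-337969, 488309)) = Mul(Add(-119619, Rational(353278, 67235)), Add(-337969, 488309)) = Mul(Rational(-8042230187, 67235), 150340) = Rational(-241813777262716, 13447)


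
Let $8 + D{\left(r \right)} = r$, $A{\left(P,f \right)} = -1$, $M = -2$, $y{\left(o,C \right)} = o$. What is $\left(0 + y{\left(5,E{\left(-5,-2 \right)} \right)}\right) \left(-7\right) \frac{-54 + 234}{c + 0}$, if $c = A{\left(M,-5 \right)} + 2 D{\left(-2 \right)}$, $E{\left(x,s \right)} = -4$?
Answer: $300$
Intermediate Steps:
$D{\left(r \right)} = -8 + r$
$c = -21$ ($c = -1 + 2 \left(-8 - 2\right) = -1 + 2 \left(-10\right) = -1 - 20 = -21$)
$\left(0 + y{\left(5,E{\left(-5,-2 \right)} \right)}\right) \left(-7\right) \frac{-54 + 234}{c + 0} = \left(0 + 5\right) \left(-7\right) \frac{-54 + 234}{-21 + 0} = 5 \left(-7\right) \frac{180}{-21} = - 35 \cdot 180 \left(- \frac{1}{21}\right) = \left(-35\right) \left(- \frac{60}{7}\right) = 300$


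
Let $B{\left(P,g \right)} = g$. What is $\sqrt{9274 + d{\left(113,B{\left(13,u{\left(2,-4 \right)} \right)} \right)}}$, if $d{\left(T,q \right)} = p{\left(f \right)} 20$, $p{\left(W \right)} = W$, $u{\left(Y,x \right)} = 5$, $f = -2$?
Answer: $9 \sqrt{114} \approx 96.094$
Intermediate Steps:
$d{\left(T,q \right)} = -40$ ($d{\left(T,q \right)} = \left(-2\right) 20 = -40$)
$\sqrt{9274 + d{\left(113,B{\left(13,u{\left(2,-4 \right)} \right)} \right)}} = \sqrt{9274 - 40} = \sqrt{9234} = 9 \sqrt{114}$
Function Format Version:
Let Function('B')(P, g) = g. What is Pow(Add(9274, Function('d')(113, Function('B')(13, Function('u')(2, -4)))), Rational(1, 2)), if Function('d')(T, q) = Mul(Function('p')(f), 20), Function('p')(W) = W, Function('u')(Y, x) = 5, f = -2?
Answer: Mul(9, Pow(114, Rational(1, 2))) ≈ 96.094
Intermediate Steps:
Function('d')(T, q) = -40 (Function('d')(T, q) = Mul(-2, 20) = -40)
Pow(Add(9274, Function('d')(113, Function('B')(13, Function('u')(2, -4)))), Rational(1, 2)) = Pow(Add(9274, -40), Rational(1, 2)) = Pow(9234, Rational(1, 2)) = Mul(9, Pow(114, Rational(1, 2)))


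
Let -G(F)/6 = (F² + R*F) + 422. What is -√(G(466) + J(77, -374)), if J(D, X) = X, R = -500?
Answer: -√92158 ≈ -303.58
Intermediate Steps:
G(F) = -2532 - 6*F² + 3000*F (G(F) = -6*((F² - 500*F) + 422) = -6*(422 + F² - 500*F) = -2532 - 6*F² + 3000*F)
-√(G(466) + J(77, -374)) = -√((-2532 - 6*466² + 3000*466) - 374) = -√((-2532 - 6*217156 + 1398000) - 374) = -√((-2532 - 1302936 + 1398000) - 374) = -√(92532 - 374) = -√92158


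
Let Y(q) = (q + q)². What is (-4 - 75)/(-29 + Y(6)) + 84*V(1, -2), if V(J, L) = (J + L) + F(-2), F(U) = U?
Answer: -29059/115 ≈ -252.69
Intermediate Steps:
Y(q) = 4*q² (Y(q) = (2*q)² = 4*q²)
V(J, L) = -2 + J + L (V(J, L) = (J + L) - 2 = -2 + J + L)
(-4 - 75)/(-29 + Y(6)) + 84*V(1, -2) = (-4 - 75)/(-29 + 4*6²) + 84*(-2 + 1 - 2) = -79/(-29 + 4*36) + 84*(-3) = -79/(-29 + 144) - 252 = -79/115 - 252 = -29059/115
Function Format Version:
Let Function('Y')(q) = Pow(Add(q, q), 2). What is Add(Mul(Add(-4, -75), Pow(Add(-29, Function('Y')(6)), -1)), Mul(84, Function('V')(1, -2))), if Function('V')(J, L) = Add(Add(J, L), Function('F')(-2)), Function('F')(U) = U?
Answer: Rational(-29059, 115) ≈ -252.69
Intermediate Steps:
Function('Y')(q) = Mul(4, Pow(q, 2)) (Function('Y')(q) = Pow(Mul(2, q), 2) = Mul(4, Pow(q, 2)))
Function('V')(J, L) = Add(-2, J, L) (Function('V')(J, L) = Add(Add(J, L), -2) = Add(-2, J, L))
Add(Mul(Add(-4, -75), Pow(Add(-29, Function('Y')(6)), -1)), Mul(84, Function('V')(1, -2))) = Add(Mul(Add(-4, -75), Pow(Add(-29, Mul(4, Pow(6, 2))), -1)), Mul(84, Add(-2, 1, -2))) = Add(Mul(-79, Pow(Add(-29, Mul(4, 36)), -1)), Mul(84, -3)) = Add(Mul(-79, Pow(Add(-29, 144), -1)), -252) = Add(Mul(-79, Pow(115, -1)), -252) = Add(Mul(-79, Rational(1, 115)), -252) = Add(Rational(-79, 115), -252) = Rational(-29059, 115)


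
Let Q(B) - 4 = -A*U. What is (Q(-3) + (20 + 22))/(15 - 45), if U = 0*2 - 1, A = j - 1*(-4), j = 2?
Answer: -26/15 ≈ -1.7333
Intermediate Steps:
A = 6 (A = 2 - 1*(-4) = 2 + 4 = 6)
U = -1 (U = 0 - 1 = -1)
Q(B) = 10 (Q(B) = 4 - 6*(-1) = 4 - 1*(-6) = 4 + 6 = 10)
(Q(-3) + (20 + 22))/(15 - 45) = (10 + (20 + 22))/(15 - 45) = (10 + 42)/(-30) = -1/30*52 = -26/15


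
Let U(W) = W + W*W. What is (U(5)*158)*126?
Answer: 597240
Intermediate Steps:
U(W) = W + W²
(U(5)*158)*126 = ((5*(1 + 5))*158)*126 = ((5*6)*158)*126 = (30*158)*126 = 4740*126 = 597240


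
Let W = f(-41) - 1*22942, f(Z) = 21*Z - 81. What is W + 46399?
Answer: 22515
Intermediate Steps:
f(Z) = -81 + 21*Z
W = -23884 (W = (-81 + 21*(-41)) - 1*22942 = (-81 - 861) - 22942 = -942 - 22942 = -23884)
W + 46399 = -23884 + 46399 = 22515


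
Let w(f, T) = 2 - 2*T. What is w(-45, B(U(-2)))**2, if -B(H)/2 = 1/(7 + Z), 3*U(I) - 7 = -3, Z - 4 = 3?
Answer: 256/49 ≈ 5.2245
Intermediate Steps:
Z = 7 (Z = 4 + 3 = 7)
U(I) = 4/3 (U(I) = 7/3 + (1/3)*(-3) = 7/3 - 1 = 4/3)
B(H) = -1/7 (B(H) = -2/(7 + 7) = -2/14 = -2*1/14 = -1/7)
w(-45, B(U(-2)))**2 = (2 - 2*(-1/7))**2 = (2 + 2/7)**2 = (16/7)**2 = 256/49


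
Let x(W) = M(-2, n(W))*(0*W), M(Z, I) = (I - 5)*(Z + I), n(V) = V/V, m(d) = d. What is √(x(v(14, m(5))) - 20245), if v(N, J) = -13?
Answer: I*√20245 ≈ 142.28*I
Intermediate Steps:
n(V) = 1
M(Z, I) = (-5 + I)*(I + Z)
x(W) = 0 (x(W) = (1² - 5*1 - 5*(-2) + 1*(-2))*(0*W) = (1 - 5 + 10 - 2)*0 = 4*0 = 0)
√(x(v(14, m(5))) - 20245) = √(0 - 20245) = √(-20245) = I*√20245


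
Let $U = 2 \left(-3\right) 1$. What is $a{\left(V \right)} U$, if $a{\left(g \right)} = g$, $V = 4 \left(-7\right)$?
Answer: $168$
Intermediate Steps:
$V = -28$
$U = -6$ ($U = \left(-6\right) 1 = -6$)
$a{\left(V \right)} U = \left(-28\right) \left(-6\right) = 168$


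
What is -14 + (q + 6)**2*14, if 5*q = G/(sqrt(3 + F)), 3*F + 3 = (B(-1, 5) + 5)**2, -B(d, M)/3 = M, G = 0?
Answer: 490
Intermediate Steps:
B(d, M) = -3*M
F = 97/3 (F = -1 + (-3*5 + 5)**2/3 = -1 + (-15 + 5)**2/3 = -1 + (1/3)*(-10)**2 = -1 + (1/3)*100 = -1 + 100/3 = 97/3 ≈ 32.333)
q = 0 (q = (0/(sqrt(3 + 97/3)))/5 = (0/(sqrt(106/3)))/5 = (0/((sqrt(318)/3)))/5 = (0*(sqrt(318)/106))/5 = (1/5)*0 = 0)
-14 + (q + 6)**2*14 = -14 + (0 + 6)**2*14 = -14 + 6**2*14 = -14 + 36*14 = -14 + 504 = 490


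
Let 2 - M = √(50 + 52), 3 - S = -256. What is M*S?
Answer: 518 - 259*√102 ≈ -2097.8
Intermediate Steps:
S = 259 (S = 3 - 1*(-256) = 3 + 256 = 259)
M = 2 - √102 (M = 2 - √(50 + 52) = 2 - √102 ≈ -8.0995)
M*S = (2 - √102)*259 = 518 - 259*√102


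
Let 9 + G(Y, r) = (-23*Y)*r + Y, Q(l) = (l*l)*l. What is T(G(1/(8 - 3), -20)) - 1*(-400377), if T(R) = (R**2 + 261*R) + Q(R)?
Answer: 125618101/125 ≈ 1.0049e+6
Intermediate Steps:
Q(l) = l**3 (Q(l) = l**2*l = l**3)
G(Y, r) = -9 + Y - 23*Y*r (G(Y, r) = -9 + ((-23*Y)*r + Y) = -9 + (-23*Y*r + Y) = -9 + (Y - 23*Y*r) = -9 + Y - 23*Y*r)
T(R) = R**2 + R**3 + 261*R (T(R) = (R**2 + 261*R) + R**3 = R**2 + R**3 + 261*R)
T(G(1/(8 - 3), -20)) - 1*(-400377) = (-9 + 1/(8 - 3) - 23*(-20)/(8 - 3))*(261 + (-9 + 1/(8 - 3) - 23*(-20)/(8 - 3)) + (-9 + 1/(8 - 3) - 23*(-20)/(8 - 3))**2) - 1*(-400377) = (-9 + 1/5 - 23*(-20)/5)*(261 + (-9 + 1/5 - 23*(-20)/5) + (-9 + 1/5 - 23*(-20)/5)**2) + 400377 = (-9 + 1/5 - 23*1/5*(-20))*(261 + (-9 + 1/5 - 23*1/5*(-20)) + (-9 + 1/5 - 23*1/5*(-20))**2) + 400377 = (-9 + 1/5 + 92)*(261 + (-9 + 1/5 + 92) + (-9 + 1/5 + 92)**2) + 400377 = 416*(261 + 416/5 + (416/5)**2)/5 + 400377 = 416*(261 + 416/5 + 173056/25)/5 + 400377 = (416/5)*(181661/25) + 400377 = 75570976/125 + 400377 = 125618101/125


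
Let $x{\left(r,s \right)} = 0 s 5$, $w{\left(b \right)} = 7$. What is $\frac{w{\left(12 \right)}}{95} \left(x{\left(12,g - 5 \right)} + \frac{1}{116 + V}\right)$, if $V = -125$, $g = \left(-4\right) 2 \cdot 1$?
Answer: $- \frac{7}{855} \approx -0.0081871$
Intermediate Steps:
$g = -8$ ($g = \left(-8\right) 1 = -8$)
$x{\left(r,s \right)} = 0$ ($x{\left(r,s \right)} = 0 \cdot 5 = 0$)
$\frac{w{\left(12 \right)}}{95} \left(x{\left(12,g - 5 \right)} + \frac{1}{116 + V}\right) = \frac{7}{95} \left(0 + \frac{1}{116 - 125}\right) = 7 \cdot \frac{1}{95} \left(0 + \frac{1}{-9}\right) = \frac{7 \left(0 - \frac{1}{9}\right)}{95} = \frac{7}{95} \left(- \frac{1}{9}\right) = - \frac{7}{855}$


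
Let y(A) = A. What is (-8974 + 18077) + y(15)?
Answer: 9118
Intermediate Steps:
(-8974 + 18077) + y(15) = (-8974 + 18077) + 15 = 9103 + 15 = 9118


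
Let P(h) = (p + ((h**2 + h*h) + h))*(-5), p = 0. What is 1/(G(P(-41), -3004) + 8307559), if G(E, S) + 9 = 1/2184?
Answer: 2184/18143689201 ≈ 1.2037e-7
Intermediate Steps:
P(h) = -10*h**2 - 5*h (P(h) = (0 + ((h**2 + h*h) + h))*(-5) = (0 + ((h**2 + h**2) + h))*(-5) = (0 + (2*h**2 + h))*(-5) = (0 + (h + 2*h**2))*(-5) = (h + 2*h**2)*(-5) = -10*h**2 - 5*h)
G(E, S) = -19655/2184 (G(E, S) = -9 + 1/2184 = -19655/2184)
1/(G(P(-41), -3004) + 8307559) = 1/(-19655/2184 + 8307559) = 1/(18143689201/2184) = 2184/18143689201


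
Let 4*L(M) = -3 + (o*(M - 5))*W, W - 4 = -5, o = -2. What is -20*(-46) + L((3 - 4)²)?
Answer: 3669/4 ≈ 917.25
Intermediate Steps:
W = -1 (W = 4 - 5 = -1)
L(M) = -13/4 + M/2 (L(M) = (-3 - 2*(M - 5)*(-1))/4 = (-3 - 2*(-5 + M)*(-1))/4 = (-3 + (10 - 2*M)*(-1))/4 = (-3 + (-10 + 2*M))/4 = (-13 + 2*M)/4 = -13/4 + M/2)
-20*(-46) + L((3 - 4)²) = -20*(-46) + (-13/4 + (3 - 4)²/2) = 920 + (-13/4 + (½)*(-1)²) = 920 + (-13/4 + (½)*1) = 920 + (-13/4 + ½) = 920 - 11/4 = 3669/4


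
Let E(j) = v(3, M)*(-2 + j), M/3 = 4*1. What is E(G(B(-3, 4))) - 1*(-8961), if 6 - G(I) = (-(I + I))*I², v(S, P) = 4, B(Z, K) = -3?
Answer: 8761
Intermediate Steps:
M = 12 (M = 3*(4*1) = 3*4 = 12)
G(I) = 6 + 2*I³ (G(I) = 6 - (-(I + I))*I² = 6 - (-2*I)*I² = 6 - (-2)*I³ = 6 + 2*I³)
E(j) = -8 + 4*j (E(j) = 4*(-2 + j) = -8 + 4*j)
E(G(B(-3, 4))) - 1*(-8961) = (-8 + 4*(6 + 2*(-3)³)) - 1*(-8961) = (-8 + 4*(6 + 2*(-27))) + 8961 = (-8 + 4*(6 - 54)) + 8961 = (-8 + 4*(-48)) + 8961 = (-8 - 192) + 8961 = -200 + 8961 = 8761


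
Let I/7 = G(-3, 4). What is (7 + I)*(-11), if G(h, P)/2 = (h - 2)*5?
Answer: 3773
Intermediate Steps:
G(h, P) = -20 + 10*h (G(h, P) = 2*((h - 2)*5) = 2*((-2 + h)*5) = 2*(-10 + 5*h) = -20 + 10*h)
I = -350 (I = 7*(-20 + 10*(-3)) = 7*(-20 - 30) = 7*(-50) = -350)
(7 + I)*(-11) = (7 - 350)*(-11) = -343*(-11) = 3773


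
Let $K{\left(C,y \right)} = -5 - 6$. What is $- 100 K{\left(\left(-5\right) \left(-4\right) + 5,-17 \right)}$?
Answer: $1100$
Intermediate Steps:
$K{\left(C,y \right)} = -11$
$- 100 K{\left(\left(-5\right) \left(-4\right) + 5,-17 \right)} = \left(-100\right) \left(-11\right) = 1100$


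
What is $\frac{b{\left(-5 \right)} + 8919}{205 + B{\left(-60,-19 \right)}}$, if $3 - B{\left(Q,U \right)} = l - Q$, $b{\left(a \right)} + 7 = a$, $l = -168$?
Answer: $\frac{8907}{316} \approx 28.187$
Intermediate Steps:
$b{\left(a \right)} = -7 + a$
$B{\left(Q,U \right)} = 171 + Q$ ($B{\left(Q,U \right)} = 3 - \left(-168 - Q\right) = 3 + \left(168 + Q\right) = 171 + Q$)
$\frac{b{\left(-5 \right)} + 8919}{205 + B{\left(-60,-19 \right)}} = \frac{\left(-7 - 5\right) + 8919}{205 + \left(171 - 60\right)} = \frac{-12 + 8919}{205 + 111} = \frac{8907}{316}$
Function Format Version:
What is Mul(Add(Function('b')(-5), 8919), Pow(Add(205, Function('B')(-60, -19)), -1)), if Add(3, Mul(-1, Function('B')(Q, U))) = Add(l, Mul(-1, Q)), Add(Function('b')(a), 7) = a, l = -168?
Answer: Rational(8907, 316) ≈ 28.187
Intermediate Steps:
Function('b')(a) = Add(-7, a)
Function('B')(Q, U) = Add(171, Q) (Function('B')(Q, U) = Add(3, Mul(-1, Add(-168, Mul(-1, Q)))) = Add(3, Add(168, Q)) = Add(171, Q))
Mul(Add(Function('b')(-5), 8919), Pow(Add(205, Function('B')(-60, -19)), -1)) = Mul(Add(Add(-7, -5), 8919), Pow(Add(205, Add(171, -60)), -1)) = Mul(Add(-12, 8919), Pow(Add(205, 111), -1)) = Mul(8907, Pow(316, -1)) = Mul(8907, Rational(1, 316)) = Rational(8907, 316)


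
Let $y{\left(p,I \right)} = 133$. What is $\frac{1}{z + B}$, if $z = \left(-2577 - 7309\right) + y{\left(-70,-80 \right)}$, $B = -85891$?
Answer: $- \frac{1}{95644} \approx -1.0455 \cdot 10^{-5}$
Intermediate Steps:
$z = -9753$ ($z = \left(-2577 - 7309\right) + 133 = -9886 + 133 = -9753$)
$\frac{1}{z + B} = \frac{1}{-9753 - 85891} = \frac{1}{-95644} = - \frac{1}{95644}$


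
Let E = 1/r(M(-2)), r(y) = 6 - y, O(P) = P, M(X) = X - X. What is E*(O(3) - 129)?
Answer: -21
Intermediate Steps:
M(X) = 0
E = 1/6 (E = 1/(6 - 1*0) = 1/(6 + 0) = 1/6 ≈ 0.16667)
E*(O(3) - 129) = (3 - 129)/6 = (1/6)*(-126) = -21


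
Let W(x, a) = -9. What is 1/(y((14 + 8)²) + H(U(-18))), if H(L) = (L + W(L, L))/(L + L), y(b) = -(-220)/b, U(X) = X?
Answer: 44/53 ≈ 0.83019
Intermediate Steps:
y(b) = 220/b
H(L) = (-9 + L)/(2*L) (H(L) = (L - 9)/(L + L) = (-9 + L)/((2*L)) = (-9 + L)*(1/(2*L)) = (-9 + L)/(2*L))
1/(y((14 + 8)²) + H(U(-18))) = 1/(220/((14 + 8)²) + (½)*(-9 - 18)/(-18)) = 1/(220/(22²) + (½)*(-1/18)*(-27)) = 1/(220/484 + ¾) = 1/(220*(1/484) + ¾) = 1/(5/11 + ¾) = 1/(53/44) = 44/53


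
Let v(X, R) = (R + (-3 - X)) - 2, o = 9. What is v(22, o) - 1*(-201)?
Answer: 183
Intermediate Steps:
v(X, R) = -5 + R - X (v(X, R) = (-3 + R - X) - 2 = -5 + R - X)
v(22, o) - 1*(-201) = (-5 + 9 - 1*22) - 1*(-201) = (-5 + 9 - 22) + 201 = -18 + 201 = 183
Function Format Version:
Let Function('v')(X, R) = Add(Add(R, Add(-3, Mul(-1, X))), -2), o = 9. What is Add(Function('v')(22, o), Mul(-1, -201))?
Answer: 183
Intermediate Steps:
Function('v')(X, R) = Add(-5, R, Mul(-1, X)) (Function('v')(X, R) = Add(Add(-3, R, Mul(-1, X)), -2) = Add(-5, R, Mul(-1, X)))
Add(Function('v')(22, o), Mul(-1, -201)) = Add(Add(-5, 9, Mul(-1, 22)), Mul(-1, -201)) = Add(Add(-5, 9, -22), 201) = Add(-18, 201) = 183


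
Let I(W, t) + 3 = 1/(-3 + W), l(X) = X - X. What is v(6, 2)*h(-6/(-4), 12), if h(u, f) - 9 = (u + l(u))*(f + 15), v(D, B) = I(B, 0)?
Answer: -198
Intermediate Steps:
l(X) = 0
I(W, t) = -3 + 1/(-3 + W)
v(D, B) = (10 - 3*B)/(-3 + B)
h(u, f) = 9 + u*(15 + f) (h(u, f) = 9 + (u + 0)*(f + 15) = 9 + u*(15 + f))
v(6, 2)*h(-6/(-4), 12) = ((10 - 3*2)/(-3 + 2))*(9 + 15*(-6/(-4)) + 12*(-6/(-4))) = ((10 - 6)/(-1))*(9 + 15*(-6*(-¼)) + 12*(-6*(-¼))) = (-1*4)*(9 + 15*(3/2) + 12*(3/2)) = -4*(9 + 45/2 + 18) = -4*99/2 = -198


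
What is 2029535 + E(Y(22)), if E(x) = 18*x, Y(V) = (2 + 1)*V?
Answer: 2030723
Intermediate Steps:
Y(V) = 3*V
2029535 + E(Y(22)) = 2029535 + 18*(3*22) = 2029535 + 18*66 = 2029535 + 1188 = 2030723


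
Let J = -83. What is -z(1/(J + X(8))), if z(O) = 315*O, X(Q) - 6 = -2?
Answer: 315/79 ≈ 3.9873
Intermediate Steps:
X(Q) = 4 (X(Q) = 6 - 2 = 4)
-z(1/(J + X(8))) = -315/(-83 + 4) = -315/(-79) = -315*(-1)/79 = -1*(-315/79) = 315/79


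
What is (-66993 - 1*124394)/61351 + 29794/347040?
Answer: -1699764547/560296080 ≈ -3.0337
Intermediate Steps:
(-66993 - 1*124394)/61351 + 29794/347040 = (-66993 - 124394)*(1/61351) + 29794*(1/347040) = -191387*1/61351 + 14897/173520 = -10073/3229 + 14897/173520 = -1699764547/560296080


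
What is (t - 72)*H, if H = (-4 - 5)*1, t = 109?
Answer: -333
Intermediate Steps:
H = -9 (H = -9*1 = -9)
(t - 72)*H = (109 - 72)*(-9) = 37*(-9) = -333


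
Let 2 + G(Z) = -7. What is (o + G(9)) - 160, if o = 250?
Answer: 81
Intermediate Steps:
G(Z) = -9 (G(Z) = -2 - 7 = -9)
(o + G(9)) - 160 = (250 - 9) - 160 = 241 - 160 = 81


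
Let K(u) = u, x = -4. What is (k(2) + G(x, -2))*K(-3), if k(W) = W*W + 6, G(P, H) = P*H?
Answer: -54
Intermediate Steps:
G(P, H) = H*P
k(W) = 6 + W² (k(W) = W² + 6 = 6 + W²)
(k(2) + G(x, -2))*K(-3) = ((6 + 2²) - 2*(-4))*(-3) = ((6 + 4) + 8)*(-3) = (10 + 8)*(-3) = 18*(-3) = -54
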